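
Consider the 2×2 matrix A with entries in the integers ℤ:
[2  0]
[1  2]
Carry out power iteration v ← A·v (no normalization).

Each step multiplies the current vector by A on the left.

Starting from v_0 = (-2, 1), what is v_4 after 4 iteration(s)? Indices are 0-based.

v_4 = (-32, -48)

v_0 = (-2, 1).
v_1 = A·v_0 = (-4, 0).
v_2 = A·v_1 = (-8, -4).
v_3 = A·v_2 = (-16, -16).
v_4 = A·v_3 = (-32, -48).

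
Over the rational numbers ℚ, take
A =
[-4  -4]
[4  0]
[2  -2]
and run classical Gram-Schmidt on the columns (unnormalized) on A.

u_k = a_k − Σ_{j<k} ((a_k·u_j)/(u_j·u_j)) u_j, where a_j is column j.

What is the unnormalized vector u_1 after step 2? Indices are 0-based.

Step 1: u_0 = a_0 = (-4, 4, 2).
Step 2: u_1 = a_1 − (1/3)·u_0 = (-8/3, -4/3, -8/3).

u_1 = (-8/3, -4/3, -8/3)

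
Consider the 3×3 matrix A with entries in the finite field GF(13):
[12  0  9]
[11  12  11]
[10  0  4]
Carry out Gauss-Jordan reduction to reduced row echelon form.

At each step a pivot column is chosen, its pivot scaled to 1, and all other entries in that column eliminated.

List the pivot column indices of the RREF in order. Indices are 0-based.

[1] R0 /= 12  ⇒  (1, 0, 4)
     R1 -= 11·R0  ⇒  (0, 12, 6)
     R2 -= 10·R0  ⇒  (0, 0, 3)
[2] R1 /= 12  ⇒  (0, 1, 7)
[3] R2 /= 3  ⇒  (0, 0, 1)
     R0 -= 4·R2  ⇒  (1, 0, 0)
     R1 -= 7·R2  ⇒  (0, 1, 0)

pivot columns: 0, 1, 2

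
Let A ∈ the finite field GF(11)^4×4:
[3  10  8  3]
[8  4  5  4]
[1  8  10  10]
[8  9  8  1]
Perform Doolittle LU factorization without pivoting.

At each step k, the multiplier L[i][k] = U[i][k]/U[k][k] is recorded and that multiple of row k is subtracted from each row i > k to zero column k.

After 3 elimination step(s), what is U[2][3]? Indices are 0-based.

U[2][3] = 3

k=0: U[0][0]=3
  eliminate (1,0): mult=10, new row 1: (0, 3, 2, 7); set L[1][0]=10
  eliminate (2,0): mult=4, new row 2: (0, 1, 0, 9); set L[2][0]=4
  eliminate (3,0): mult=10, new row 3: (0, 8, 5, 4); set L[3][0]=10
k=1: U[1][1]=3
  eliminate (2,1): mult=4, new row 2: (0, 0, 3, 3); set L[2][1]=4
  eliminate (3,1): mult=10, new row 3: (0, 0, 7, 0); set L[3][1]=10
k=2: U[2][2]=3
  eliminate (3,2): mult=6, new row 3: (0, 0, 0, 4); set L[3][2]=6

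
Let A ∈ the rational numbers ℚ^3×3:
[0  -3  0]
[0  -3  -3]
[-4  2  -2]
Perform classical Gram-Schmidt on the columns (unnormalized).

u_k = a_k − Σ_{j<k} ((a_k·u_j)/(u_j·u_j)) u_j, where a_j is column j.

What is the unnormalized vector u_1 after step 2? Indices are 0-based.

u_1 = (-3, -3, 0)

Step 1: u_0 = a_0 = (0, 0, -4).
Step 2: u_1 = a_1 − (-1/2)·u_0 = (-3, -3, 0).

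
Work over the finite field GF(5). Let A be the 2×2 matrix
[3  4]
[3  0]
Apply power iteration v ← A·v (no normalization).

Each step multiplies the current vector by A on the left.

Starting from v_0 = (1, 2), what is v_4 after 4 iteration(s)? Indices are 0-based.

v_0 = (1, 2).
v_1 = A·v_0 = (1, 3).
v_2 = A·v_1 = (0, 3).
v_3 = A·v_2 = (2, 0).
v_4 = A·v_3 = (1, 1).

v_4 = (1, 1)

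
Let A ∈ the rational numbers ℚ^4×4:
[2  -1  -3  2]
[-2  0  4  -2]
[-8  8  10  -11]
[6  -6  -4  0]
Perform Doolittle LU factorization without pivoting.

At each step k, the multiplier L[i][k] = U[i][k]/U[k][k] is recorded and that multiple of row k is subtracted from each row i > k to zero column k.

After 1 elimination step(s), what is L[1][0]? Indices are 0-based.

L[1][0] = -1

k=0: U[0][0]=2
  eliminate (1,0): mult=-1, new row 1: (0, -1, 1, 0); set L[1][0]=-1
  eliminate (2,0): mult=-4, new row 2: (0, 4, -2, -3); set L[2][0]=-4
  eliminate (3,0): mult=3, new row 3: (0, -3, 5, -6); set L[3][0]=3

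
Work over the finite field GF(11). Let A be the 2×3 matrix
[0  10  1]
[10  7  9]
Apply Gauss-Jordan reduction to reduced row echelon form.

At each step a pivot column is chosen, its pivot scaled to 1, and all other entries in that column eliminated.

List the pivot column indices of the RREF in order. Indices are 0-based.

step 1: exchange rows 0,1
step 1: normalize row 0 (÷10) = (1, 4, 2)
step 2: normalize row 1 (÷10) = (0, 1, 10)
  row 0: subtract 4×row1 = (1, 0, 6)

pivot columns: 0, 1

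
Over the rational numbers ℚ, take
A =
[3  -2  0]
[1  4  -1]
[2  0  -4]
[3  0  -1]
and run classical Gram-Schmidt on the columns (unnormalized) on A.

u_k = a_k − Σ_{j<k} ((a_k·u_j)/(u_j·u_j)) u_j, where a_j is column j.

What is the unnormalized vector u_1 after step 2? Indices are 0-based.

Step 1: u_0 = a_0 = (3, 1, 2, 3).
Step 2: u_1 = a_1 − (-2/23)·u_0 = (-40/23, 94/23, 4/23, 6/23).

u_1 = (-40/23, 94/23, 4/23, 6/23)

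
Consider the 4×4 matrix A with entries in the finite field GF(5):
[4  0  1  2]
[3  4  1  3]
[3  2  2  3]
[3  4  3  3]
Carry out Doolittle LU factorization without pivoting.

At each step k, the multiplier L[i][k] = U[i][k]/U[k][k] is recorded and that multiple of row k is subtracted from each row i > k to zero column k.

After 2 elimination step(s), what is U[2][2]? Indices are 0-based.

[col 0] pivot 4
  R1 -= 2*R0 → (0, 4, 4, 4)  (L[1][0] := 2)
  R2 -= 2*R0 → (0, 2, 0, 4)  (L[2][0] := 2)
  R3 -= 2*R0 → (0, 4, 1, 4)  (L[3][0] := 2)
[col 1] pivot 4
  R2 -= 3*R1 → (0, 0, 3, 2)  (L[2][1] := 3)
  R3 -= 1*R1 → (0, 0, 2, 0)  (L[3][1] := 1)

U[2][2] = 3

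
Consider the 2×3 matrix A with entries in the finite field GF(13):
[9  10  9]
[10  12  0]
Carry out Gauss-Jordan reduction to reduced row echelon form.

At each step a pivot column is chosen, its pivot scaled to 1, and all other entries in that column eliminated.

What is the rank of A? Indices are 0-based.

rank = 2

step 1: normalize row 0 (÷9) = (1, 4, 1)
  row 1: subtract 10×row0 = (0, 11, 3)
step 2: normalize row 1 (÷11) = (0, 1, 5)
  row 0: subtract 4×row1 = (1, 0, 7)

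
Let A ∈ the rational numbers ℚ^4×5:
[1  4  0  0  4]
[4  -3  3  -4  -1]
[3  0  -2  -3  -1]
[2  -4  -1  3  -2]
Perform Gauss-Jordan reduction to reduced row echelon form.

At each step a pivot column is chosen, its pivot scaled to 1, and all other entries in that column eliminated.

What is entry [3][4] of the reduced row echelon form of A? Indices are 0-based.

M[3][4] = 179/435

step 1: normalize row 0 (÷1) = (1, 4, 0, 0, 4)
  row 1: subtract 4×row0 = (0, -19, 3, -4, -17)
  row 2: subtract 3×row0 = (0, -12, -2, -3, -13)
  row 3: subtract 2×row0 = (0, -12, -1, 3, -10)
step 2: normalize row 1 (÷-19) = (0, 1, -3/19, 4/19, 17/19)
  row 0: subtract 4×row1 = (1, 0, 12/19, -16/19, 8/19)
  row 2: subtract -12×row1 = (0, 0, -74/19, -9/19, -43/19)
  row 3: subtract -12×row1 = (0, 0, -55/19, 105/19, 14/19)
step 3: normalize row 2 (÷-74/19) = (0, 0, 1, 9/74, 43/74)
  row 0: subtract 12/19×row2 = (1, 0, 0, -34/37, 2/37)
  row 1: subtract -3/19×row2 = (0, 1, 0, 17/74, 73/74)
  row 3: subtract -55/19×row2 = (0, 0, 0, 435/74, 179/74)
step 4: normalize row 3 (÷435/74) = (0, 0, 0, 1, 179/435)
  row 0: subtract -34/37×row3 = (1, 0, 0, 0, 188/435)
  row 1: subtract 17/74×row3 = (0, 1, 0, 0, 388/435)
  row 2: subtract 9/74×row3 = (0, 0, 1, 0, 77/145)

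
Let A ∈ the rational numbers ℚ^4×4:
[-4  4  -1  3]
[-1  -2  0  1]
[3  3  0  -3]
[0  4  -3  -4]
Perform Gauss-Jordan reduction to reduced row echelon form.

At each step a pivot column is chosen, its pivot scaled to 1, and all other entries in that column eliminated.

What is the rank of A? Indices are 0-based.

step 1: normalize row 0 (÷-4) = (1, -1, 1/4, -3/4)
  row 1: subtract -1×row0 = (0, -3, 1/4, 1/4)
  row 2: subtract 3×row0 = (0, 6, -3/4, -3/4)
step 2: normalize row 1 (÷-3) = (0, 1, -1/12, -1/12)
  row 0: subtract -1×row1 = (1, 0, 1/6, -5/6)
  row 2: subtract 6×row1 = (0, 0, -1/4, -1/4)
  row 3: subtract 4×row1 = (0, 0, -8/3, -11/3)
step 3: normalize row 2 (÷-1/4) = (0, 0, 1, 1)
  row 0: subtract 1/6×row2 = (1, 0, 0, -1)
  row 1: subtract -1/12×row2 = (0, 1, 0, 0)
  row 3: subtract -8/3×row2 = (0, 0, 0, -1)
step 4: normalize row 3 (÷-1) = (0, 0, 0, 1)
  row 0: subtract -1×row3 = (1, 0, 0, 0)
  row 2: subtract 1×row3 = (0, 0, 1, 0)

rank = 4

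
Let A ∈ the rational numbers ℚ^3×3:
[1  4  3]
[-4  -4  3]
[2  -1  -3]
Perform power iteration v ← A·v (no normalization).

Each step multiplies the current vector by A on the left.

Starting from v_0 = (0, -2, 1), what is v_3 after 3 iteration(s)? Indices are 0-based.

v_3 = (-126, -90, 153)

v_0 = (0, -2, 1).
v_1 = A·v_0 = (-5, 11, -1).
v_2 = A·v_1 = (36, -27, -18).
v_3 = A·v_2 = (-126, -90, 153).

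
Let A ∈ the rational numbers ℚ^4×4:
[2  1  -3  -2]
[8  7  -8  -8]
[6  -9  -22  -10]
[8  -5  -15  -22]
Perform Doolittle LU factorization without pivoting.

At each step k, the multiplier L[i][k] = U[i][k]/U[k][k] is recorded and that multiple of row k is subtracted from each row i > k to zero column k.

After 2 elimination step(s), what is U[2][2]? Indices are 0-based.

U[2][2] = 3

k=0: U[0][0]=2
  eliminate (1,0): mult=4, new row 1: (0, 3, 4, 0); set L[1][0]=4
  eliminate (2,0): mult=3, new row 2: (0, -12, -13, -4); set L[2][0]=3
  eliminate (3,0): mult=4, new row 3: (0, -9, -3, -14); set L[3][0]=4
k=1: U[1][1]=3
  eliminate (2,1): mult=-4, new row 2: (0, 0, 3, -4); set L[2][1]=-4
  eliminate (3,1): mult=-3, new row 3: (0, 0, 9, -14); set L[3][1]=-3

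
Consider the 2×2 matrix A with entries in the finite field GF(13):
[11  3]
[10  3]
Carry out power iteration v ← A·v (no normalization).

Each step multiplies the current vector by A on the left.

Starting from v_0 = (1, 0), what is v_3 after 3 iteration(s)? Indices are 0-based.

v_0 = (1, 0).
v_1 = A·v_0 = (11, 10).
v_2 = A·v_1 = (8, 10).
v_3 = A·v_2 = (1, 6).

v_3 = (1, 6)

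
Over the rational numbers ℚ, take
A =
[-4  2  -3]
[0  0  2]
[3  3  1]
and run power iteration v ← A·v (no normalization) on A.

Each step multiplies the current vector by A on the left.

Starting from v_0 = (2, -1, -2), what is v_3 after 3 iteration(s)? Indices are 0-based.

v_3 = (53, -46, -2)

v_0 = (2, -1, -2).
v_1 = A·v_0 = (-4, -4, 1).
v_2 = A·v_1 = (5, 2, -23).
v_3 = A·v_2 = (53, -46, -2).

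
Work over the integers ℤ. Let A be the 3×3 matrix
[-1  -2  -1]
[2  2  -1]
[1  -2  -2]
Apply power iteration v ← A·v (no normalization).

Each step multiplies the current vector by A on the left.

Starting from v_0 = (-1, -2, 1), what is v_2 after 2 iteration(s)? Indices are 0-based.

v_2 = (9, -7, 16)

v_0 = (-1, -2, 1).
v_1 = A·v_0 = (4, -7, 1).
v_2 = A·v_1 = (9, -7, 16).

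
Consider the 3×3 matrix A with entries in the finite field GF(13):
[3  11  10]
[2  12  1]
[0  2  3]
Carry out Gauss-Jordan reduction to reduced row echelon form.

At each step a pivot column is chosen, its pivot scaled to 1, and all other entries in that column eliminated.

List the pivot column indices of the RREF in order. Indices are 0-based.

pivot(0,0)=3: scale R0 → (1, 8, 12)
  clear (1,0): R1 −= (2)R0 → (0, 9, 3)
pivot(1,1)=9: scale R1 → (0, 1, 9)
  clear (0,1): R0 −= (8)R1 → (1, 0, 5)
  clear (2,1): R2 −= (2)R1 → (0, 0, 11)
pivot(2,2)=11: scale R2 → (0, 0, 1)
  clear (0,2): R0 −= (5)R2 → (1, 0, 0)
  clear (1,2): R1 −= (9)R2 → (0, 1, 0)

pivot columns: 0, 1, 2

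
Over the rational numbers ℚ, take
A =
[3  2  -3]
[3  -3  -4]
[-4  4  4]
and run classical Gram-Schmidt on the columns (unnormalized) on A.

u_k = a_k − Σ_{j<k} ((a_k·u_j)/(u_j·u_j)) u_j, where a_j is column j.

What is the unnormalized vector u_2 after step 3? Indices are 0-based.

Step 1: u_0 = a_0 = (3, 3, -4).
Step 2: u_1 = a_1 − (-19/34)·u_0 = (125/34, -45/34, 30/17).
Step 3: u_2 = a_2 − (-37/34)·u_0 − (9/125)·u_1 = (0, -16/25, -12/25).

u_2 = (0, -16/25, -12/25)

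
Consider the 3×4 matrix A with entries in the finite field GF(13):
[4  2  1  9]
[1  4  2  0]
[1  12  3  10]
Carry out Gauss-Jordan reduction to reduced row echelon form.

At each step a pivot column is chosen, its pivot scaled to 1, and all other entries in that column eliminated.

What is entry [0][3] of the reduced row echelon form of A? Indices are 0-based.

M[0][3] = 10

[1] R0 /= 4  ⇒  (1, 7, 10, 12)
     R1 -= 1·R0  ⇒  (0, 10, 5, 1)
     R2 -= 1·R0  ⇒  (0, 5, 6, 11)
[2] R1 /= 10  ⇒  (0, 1, 7, 4)
     R0 -= 7·R1  ⇒  (1, 0, 0, 10)
     R2 -= 5·R1  ⇒  (0, 0, 10, 4)
[3] R2 /= 10  ⇒  (0, 0, 1, 3)
     R1 -= 7·R2  ⇒  (0, 1, 0, 9)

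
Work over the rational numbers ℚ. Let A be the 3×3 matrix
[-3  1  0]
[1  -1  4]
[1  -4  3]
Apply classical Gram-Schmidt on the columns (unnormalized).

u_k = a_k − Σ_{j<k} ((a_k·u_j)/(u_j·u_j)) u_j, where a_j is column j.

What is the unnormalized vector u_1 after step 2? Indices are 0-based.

Step 1: u_0 = a_0 = (-3, 1, 1).
Step 2: u_1 = a_1 − (-8/11)·u_0 = (-13/11, -3/11, -36/11).

u_1 = (-13/11, -3/11, -36/11)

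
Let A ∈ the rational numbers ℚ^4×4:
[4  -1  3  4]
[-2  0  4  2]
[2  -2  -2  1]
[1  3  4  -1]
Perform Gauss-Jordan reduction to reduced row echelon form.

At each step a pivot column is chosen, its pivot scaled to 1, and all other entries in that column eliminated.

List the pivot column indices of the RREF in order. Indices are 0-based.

[1] R0 /= 4  ⇒  (1, -1/4, 3/4, 1)
     R1 -= -2·R0  ⇒  (0, -1/2, 11/2, 4)
     R2 -= 2·R0  ⇒  (0, -3/2, -7/2, -1)
     R3 -= 1·R0  ⇒  (0, 13/4, 13/4, -2)
[2] R1 /= -1/2  ⇒  (0, 1, -11, -8)
     R0 -= -1/4·R1  ⇒  (1, 0, -2, -1)
     R2 -= -3/2·R1  ⇒  (0, 0, -20, -13)
     R3 -= 13/4·R1  ⇒  (0, 0, 39, 24)
[3] R2 /= -20  ⇒  (0, 0, 1, 13/20)
     R0 -= -2·R2  ⇒  (1, 0, 0, 3/10)
     R1 -= -11·R2  ⇒  (0, 1, 0, -17/20)
     R3 -= 39·R2  ⇒  (0, 0, 0, -27/20)
[4] R3 /= -27/20  ⇒  (0, 0, 0, 1)
     R0 -= 3/10·R3  ⇒  (1, 0, 0, 0)
     R1 -= -17/20·R3  ⇒  (0, 1, 0, 0)
     R2 -= 13/20·R3  ⇒  (0, 0, 1, 0)

pivot columns: 0, 1, 2, 3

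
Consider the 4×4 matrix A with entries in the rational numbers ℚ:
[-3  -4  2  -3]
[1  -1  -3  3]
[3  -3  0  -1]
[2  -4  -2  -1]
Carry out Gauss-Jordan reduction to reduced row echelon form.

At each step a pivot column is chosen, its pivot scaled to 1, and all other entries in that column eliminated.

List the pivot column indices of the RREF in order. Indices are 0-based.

[1] R0 /= -3  ⇒  (1, 4/3, -2/3, 1)
     R1 -= 1·R0  ⇒  (0, -7/3, -7/3, 2)
     R2 -= 3·R0  ⇒  (0, -7, 2, -4)
     R3 -= 2·R0  ⇒  (0, -20/3, -2/3, -3)
[2] R1 /= -7/3  ⇒  (0, 1, 1, -6/7)
     R0 -= 4/3·R1  ⇒  (1, 0, -2, 15/7)
     R2 -= -7·R1  ⇒  (0, 0, 9, -10)
     R3 -= -20/3·R1  ⇒  (0, 0, 6, -61/7)
[3] R2 /= 9  ⇒  (0, 0, 1, -10/9)
     R0 -= -2·R2  ⇒  (1, 0, 0, -5/63)
     R1 -= 1·R2  ⇒  (0, 1, 0, 16/63)
     R3 -= 6·R2  ⇒  (0, 0, 0, -43/21)
[4] R3 /= -43/21  ⇒  (0, 0, 0, 1)
     R0 -= -5/63·R3  ⇒  (1, 0, 0, 0)
     R1 -= 16/63·R3  ⇒  (0, 1, 0, 0)
     R2 -= -10/9·R3  ⇒  (0, 0, 1, 0)

pivot columns: 0, 1, 2, 3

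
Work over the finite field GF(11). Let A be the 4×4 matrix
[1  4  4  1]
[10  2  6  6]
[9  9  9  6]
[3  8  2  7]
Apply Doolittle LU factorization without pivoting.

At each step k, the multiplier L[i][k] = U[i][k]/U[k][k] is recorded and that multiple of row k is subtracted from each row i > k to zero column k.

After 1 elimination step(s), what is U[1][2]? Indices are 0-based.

Step 1: pivot at (0,0) is 1.
  row1 ← row1 − (10)·row0  ⇒  L[1][0]=10, U row1=(0, 6, 10, 7)
  row2 ← row2 − (9)·row0  ⇒  L[2][0]=9, U row2=(0, 6, 6, 8)
  row3 ← row3 − (3)·row0  ⇒  L[3][0]=3, U row3=(0, 7, 1, 4)

U[1][2] = 10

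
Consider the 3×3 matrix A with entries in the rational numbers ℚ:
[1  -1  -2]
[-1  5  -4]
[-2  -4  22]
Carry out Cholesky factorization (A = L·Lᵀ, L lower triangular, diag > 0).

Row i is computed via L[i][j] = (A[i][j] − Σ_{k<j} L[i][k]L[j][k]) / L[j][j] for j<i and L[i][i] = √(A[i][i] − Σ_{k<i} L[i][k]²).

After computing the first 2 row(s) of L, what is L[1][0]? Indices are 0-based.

L[1][0] = -1

Step 1: L[0][0] = √(1) = 1.
  L[1][0] = (-1) / L[0][0] = -1.
Step 2: L[1][1] = √(4) = 2.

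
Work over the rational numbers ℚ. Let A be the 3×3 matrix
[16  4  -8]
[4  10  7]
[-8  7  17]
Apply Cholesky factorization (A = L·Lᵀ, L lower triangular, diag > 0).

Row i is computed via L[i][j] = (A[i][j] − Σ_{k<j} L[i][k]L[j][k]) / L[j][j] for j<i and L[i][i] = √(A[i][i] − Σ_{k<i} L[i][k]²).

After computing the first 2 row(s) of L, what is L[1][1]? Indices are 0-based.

L[1][1] = 3

Step 1: L[0][0] = √(16) = 4.
  L[1][0] = (4) / L[0][0] = 1.
Step 2: L[1][1] = √(9) = 3.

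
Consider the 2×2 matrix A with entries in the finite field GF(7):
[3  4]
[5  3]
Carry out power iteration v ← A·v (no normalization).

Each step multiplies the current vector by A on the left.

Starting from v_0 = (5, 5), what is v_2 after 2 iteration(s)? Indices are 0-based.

v_0 = (5, 5).
v_1 = A·v_0 = (0, 5).
v_2 = A·v_1 = (6, 1).

v_2 = (6, 1)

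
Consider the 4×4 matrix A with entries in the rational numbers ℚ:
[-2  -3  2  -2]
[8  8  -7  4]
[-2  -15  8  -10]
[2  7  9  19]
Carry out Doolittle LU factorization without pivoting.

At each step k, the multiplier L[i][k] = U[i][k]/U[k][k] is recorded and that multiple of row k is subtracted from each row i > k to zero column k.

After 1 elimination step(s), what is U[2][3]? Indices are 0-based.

k=0: U[0][0]=-2
  eliminate (1,0): mult=-4, new row 1: (0, -4, 1, -4); set L[1][0]=-4
  eliminate (2,0): mult=1, new row 2: (0, -12, 6, -8); set L[2][0]=1
  eliminate (3,0): mult=-1, new row 3: (0, 4, 11, 17); set L[3][0]=-1

U[2][3] = -8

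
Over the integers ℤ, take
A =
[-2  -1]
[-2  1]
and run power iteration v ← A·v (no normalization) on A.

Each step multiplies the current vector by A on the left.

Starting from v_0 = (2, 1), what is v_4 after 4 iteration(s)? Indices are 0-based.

v_0 = (2, 1).
v_1 = A·v_0 = (-5, -3).
v_2 = A·v_1 = (13, 7).
v_3 = A·v_2 = (-33, -19).
v_4 = A·v_3 = (85, 47).

v_4 = (85, 47)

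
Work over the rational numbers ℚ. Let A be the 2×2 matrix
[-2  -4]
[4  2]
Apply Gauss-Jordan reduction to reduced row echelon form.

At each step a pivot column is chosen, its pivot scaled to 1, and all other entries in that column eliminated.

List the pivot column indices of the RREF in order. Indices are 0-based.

pivot columns: 0, 1

pivot(0,0)=-2: scale R0 → (1, 2)
  clear (1,0): R1 −= (4)R0 → (0, -6)
pivot(1,1)=-6: scale R1 → (0, 1)
  clear (0,1): R0 −= (2)R1 → (1, 0)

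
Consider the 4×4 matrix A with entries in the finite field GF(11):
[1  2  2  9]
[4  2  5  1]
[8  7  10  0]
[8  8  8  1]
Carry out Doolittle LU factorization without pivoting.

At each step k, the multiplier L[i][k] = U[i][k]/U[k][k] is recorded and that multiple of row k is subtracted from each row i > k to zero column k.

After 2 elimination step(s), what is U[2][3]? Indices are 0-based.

k=0: U[0][0]=1
  eliminate (1,0): mult=4, new row 1: (0, 5, 8, 9); set L[1][0]=4
  eliminate (2,0): mult=8, new row 2: (0, 2, 5, 5); set L[2][0]=8
  eliminate (3,0): mult=8, new row 3: (0, 3, 3, 6); set L[3][0]=8
k=1: U[1][1]=5
  eliminate (2,1): mult=7, new row 2: (0, 0, 4, 8); set L[2][1]=7
  eliminate (3,1): mult=5, new row 3: (0, 0, 7, 5); set L[3][1]=5

U[2][3] = 8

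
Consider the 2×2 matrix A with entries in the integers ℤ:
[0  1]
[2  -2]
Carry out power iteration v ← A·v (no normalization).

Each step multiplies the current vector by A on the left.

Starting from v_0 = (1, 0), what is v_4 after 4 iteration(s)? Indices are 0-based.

v_0 = (1, 0).
v_1 = A·v_0 = (0, 2).
v_2 = A·v_1 = (2, -4).
v_3 = A·v_2 = (-4, 12).
v_4 = A·v_3 = (12, -32).

v_4 = (12, -32)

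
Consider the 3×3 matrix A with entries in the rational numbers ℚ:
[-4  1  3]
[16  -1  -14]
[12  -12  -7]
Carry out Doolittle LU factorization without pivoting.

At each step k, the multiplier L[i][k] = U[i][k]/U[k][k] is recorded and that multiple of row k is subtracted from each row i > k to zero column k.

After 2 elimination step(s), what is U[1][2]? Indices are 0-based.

U[1][2] = -2

k=0: U[0][0]=-4
  eliminate (1,0): mult=-4, new row 1: (0, 3, -2); set L[1][0]=-4
  eliminate (2,0): mult=-3, new row 2: (0, -9, 2); set L[2][0]=-3
k=1: U[1][1]=3
  eliminate (2,1): mult=-3, new row 2: (0, 0, -4); set L[2][1]=-3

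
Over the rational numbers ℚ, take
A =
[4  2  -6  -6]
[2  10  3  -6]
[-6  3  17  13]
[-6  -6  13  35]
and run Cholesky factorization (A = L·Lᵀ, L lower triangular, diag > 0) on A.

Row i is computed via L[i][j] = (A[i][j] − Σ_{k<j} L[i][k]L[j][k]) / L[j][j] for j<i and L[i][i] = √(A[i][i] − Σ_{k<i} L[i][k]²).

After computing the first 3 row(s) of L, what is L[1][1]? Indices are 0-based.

Step 1: L[0][0] = √(4) = 2.
  L[1][0] = (2) / L[0][0] = 1.
Step 2: L[1][1] = √(9) = 3.
  L[2][0] = (-6) / L[0][0] = -3.
  L[2][1] = (6) / L[1][1] = 2.
Step 3: L[2][2] = √(4) = 2.

L[1][1] = 3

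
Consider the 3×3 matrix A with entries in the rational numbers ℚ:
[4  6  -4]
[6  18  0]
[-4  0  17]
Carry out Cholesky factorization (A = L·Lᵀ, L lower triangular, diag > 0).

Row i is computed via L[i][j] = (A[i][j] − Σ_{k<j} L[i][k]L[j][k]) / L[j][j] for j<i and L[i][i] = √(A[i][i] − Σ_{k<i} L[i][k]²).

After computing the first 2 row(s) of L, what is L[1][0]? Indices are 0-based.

L[1][0] = 3

Step 1: L[0][0] = √(4) = 2.
  L[1][0] = (6) / L[0][0] = 3.
Step 2: L[1][1] = √(9) = 3.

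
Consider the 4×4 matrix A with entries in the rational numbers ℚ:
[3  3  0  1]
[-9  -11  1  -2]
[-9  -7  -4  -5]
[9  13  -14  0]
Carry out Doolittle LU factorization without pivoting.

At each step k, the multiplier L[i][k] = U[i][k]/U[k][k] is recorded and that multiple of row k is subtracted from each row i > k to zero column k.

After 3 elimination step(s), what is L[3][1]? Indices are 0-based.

L[3][1] = -2

k=0: U[0][0]=3
  eliminate (1,0): mult=-3, new row 1: (0, -2, 1, 1); set L[1][0]=-3
  eliminate (2,0): mult=-3, new row 2: (0, 2, -4, -2); set L[2][0]=-3
  eliminate (3,0): mult=3, new row 3: (0, 4, -14, -3); set L[3][0]=3
k=1: U[1][1]=-2
  eliminate (2,1): mult=-1, new row 2: (0, 0, -3, -1); set L[2][1]=-1
  eliminate (3,1): mult=-2, new row 3: (0, 0, -12, -1); set L[3][1]=-2
k=2: U[2][2]=-3
  eliminate (3,2): mult=4, new row 3: (0, 0, 0, 3); set L[3][2]=4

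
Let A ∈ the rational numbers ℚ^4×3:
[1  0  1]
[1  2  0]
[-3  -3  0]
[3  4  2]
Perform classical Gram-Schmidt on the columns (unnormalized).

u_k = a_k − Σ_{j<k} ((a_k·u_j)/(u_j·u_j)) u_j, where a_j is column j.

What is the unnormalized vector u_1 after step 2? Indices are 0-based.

Step 1: u_0 = a_0 = (1, 1, -3, 3).
Step 2: u_1 = a_1 − (23/20)·u_0 = (-23/20, 17/20, 9/20, 11/20).

u_1 = (-23/20, 17/20, 9/20, 11/20)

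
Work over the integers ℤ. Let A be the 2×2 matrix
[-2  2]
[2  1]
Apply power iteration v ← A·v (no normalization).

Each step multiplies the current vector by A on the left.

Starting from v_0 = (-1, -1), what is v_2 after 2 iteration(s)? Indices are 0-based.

v_0 = (-1, -1).
v_1 = A·v_0 = (0, -3).
v_2 = A·v_1 = (-6, -3).

v_2 = (-6, -3)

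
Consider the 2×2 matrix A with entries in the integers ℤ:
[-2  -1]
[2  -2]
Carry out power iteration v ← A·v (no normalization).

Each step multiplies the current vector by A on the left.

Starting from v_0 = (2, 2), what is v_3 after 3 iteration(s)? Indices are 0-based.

v_0 = (2, 2).
v_1 = A·v_0 = (-6, 0).
v_2 = A·v_1 = (12, -12).
v_3 = A·v_2 = (-12, 48).

v_3 = (-12, 48)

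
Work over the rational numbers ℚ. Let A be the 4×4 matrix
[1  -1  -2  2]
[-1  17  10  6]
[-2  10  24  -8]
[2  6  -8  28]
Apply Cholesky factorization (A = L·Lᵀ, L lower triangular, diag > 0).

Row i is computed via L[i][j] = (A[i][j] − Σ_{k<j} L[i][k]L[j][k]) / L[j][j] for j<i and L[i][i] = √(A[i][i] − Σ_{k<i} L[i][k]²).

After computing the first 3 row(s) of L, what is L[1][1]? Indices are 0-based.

Step 1: L[0][0] = √(1) = 1.
  L[1][0] = (-1) / L[0][0] = -1.
Step 2: L[1][1] = √(16) = 4.
  L[2][0] = (-2) / L[0][0] = -2.
  L[2][1] = (8) / L[1][1] = 2.
Step 3: L[2][2] = √(16) = 4.

L[1][1] = 4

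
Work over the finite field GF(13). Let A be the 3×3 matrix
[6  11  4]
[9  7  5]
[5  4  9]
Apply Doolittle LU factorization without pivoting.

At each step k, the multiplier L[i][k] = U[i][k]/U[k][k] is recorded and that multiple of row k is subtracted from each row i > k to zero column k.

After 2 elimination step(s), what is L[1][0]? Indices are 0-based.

k=0: U[0][0]=6
  eliminate (1,0): mult=8, new row 1: (0, 10, 12); set L[1][0]=8
  eliminate (2,0): mult=3, new row 2: (0, 10, 10); set L[2][0]=3
k=1: U[1][1]=10
  eliminate (2,1): mult=1, new row 2: (0, 0, 11); set L[2][1]=1

L[1][0] = 8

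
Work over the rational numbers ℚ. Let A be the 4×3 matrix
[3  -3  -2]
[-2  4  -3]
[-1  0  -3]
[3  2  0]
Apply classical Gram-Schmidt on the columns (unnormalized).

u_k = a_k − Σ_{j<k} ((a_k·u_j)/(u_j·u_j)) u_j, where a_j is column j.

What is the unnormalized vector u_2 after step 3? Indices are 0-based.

Step 1: u_0 = a_0 = (3, -2, -1, 3).
Step 2: u_1 = a_1 − (-11/23)·u_0 = (-36/23, 70/23, -11/23, 79/23).
Step 3: u_2 = a_2 − (3/23)·u_0 − (-5/26)·u_1 = (-35/13, -28/13, -77/26, 7/26).

u_2 = (-35/13, -28/13, -77/26, 7/26)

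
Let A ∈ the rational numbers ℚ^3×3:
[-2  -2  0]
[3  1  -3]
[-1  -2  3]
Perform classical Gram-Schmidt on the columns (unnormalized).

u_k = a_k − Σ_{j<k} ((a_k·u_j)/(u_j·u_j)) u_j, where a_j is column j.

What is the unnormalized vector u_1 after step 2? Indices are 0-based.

u_1 = (-5/7, -13/14, -19/14)

Step 1: u_0 = a_0 = (-2, 3, -1).
Step 2: u_1 = a_1 − (9/14)·u_0 = (-5/7, -13/14, -19/14).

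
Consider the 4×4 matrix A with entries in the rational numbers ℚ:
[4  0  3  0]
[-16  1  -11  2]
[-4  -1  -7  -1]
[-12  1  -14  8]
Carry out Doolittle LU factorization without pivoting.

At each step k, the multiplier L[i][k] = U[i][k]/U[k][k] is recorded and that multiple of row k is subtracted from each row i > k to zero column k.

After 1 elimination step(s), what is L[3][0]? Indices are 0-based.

[col 0] pivot 4
  R1 -= -4*R0 → (0, 1, 1, 2)  (L[1][0] := -4)
  R2 -= -1*R0 → (0, -1, -4, -1)  (L[2][0] := -1)
  R3 -= -3*R0 → (0, 1, -5, 8)  (L[3][0] := -3)

L[3][0] = -3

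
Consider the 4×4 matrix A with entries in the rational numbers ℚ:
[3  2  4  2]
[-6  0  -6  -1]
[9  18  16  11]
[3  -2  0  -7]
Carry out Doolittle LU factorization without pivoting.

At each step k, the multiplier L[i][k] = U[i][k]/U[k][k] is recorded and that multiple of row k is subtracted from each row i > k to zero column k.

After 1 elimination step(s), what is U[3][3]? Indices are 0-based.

U[3][3] = -9

[col 0] pivot 3
  R1 -= -2*R0 → (0, 4, 2, 3)  (L[1][0] := -2)
  R2 -= 3*R0 → (0, 12, 4, 5)  (L[2][0] := 3)
  R3 -= 1*R0 → (0, -4, -4, -9)  (L[3][0] := 1)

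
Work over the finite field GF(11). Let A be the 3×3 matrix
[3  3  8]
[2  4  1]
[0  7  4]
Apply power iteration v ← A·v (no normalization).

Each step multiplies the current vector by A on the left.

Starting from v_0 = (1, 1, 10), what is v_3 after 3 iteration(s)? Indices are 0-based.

v_0 = (1, 1, 10).
v_1 = A·v_0 = (9, 5, 3).
v_2 = A·v_1 = (0, 8, 3).
v_3 = A·v_2 = (4, 2, 2).

v_3 = (4, 2, 2)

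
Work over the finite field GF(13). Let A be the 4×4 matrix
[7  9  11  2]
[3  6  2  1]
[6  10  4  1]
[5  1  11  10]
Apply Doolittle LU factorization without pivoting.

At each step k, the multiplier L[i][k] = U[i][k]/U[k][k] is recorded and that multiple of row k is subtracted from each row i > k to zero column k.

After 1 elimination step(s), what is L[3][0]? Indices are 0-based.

L[3][0] = 10

[col 0] pivot 7
  R1 -= 6*R0 → (0, 4, 1, 2)  (L[1][0] := 6)
  R2 -= 12*R0 → (0, 6, 2, 3)  (L[2][0] := 12)
  R3 -= 10*R0 → (0, 2, 5, 3)  (L[3][0] := 10)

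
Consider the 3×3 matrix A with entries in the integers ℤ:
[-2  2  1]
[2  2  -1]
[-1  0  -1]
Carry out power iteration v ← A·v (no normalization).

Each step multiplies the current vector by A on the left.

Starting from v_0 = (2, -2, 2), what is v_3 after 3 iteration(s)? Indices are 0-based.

v_0 = (2, -2, 2).
v_1 = A·v_0 = (-6, -2, -4).
v_2 = A·v_1 = (4, -12, 10).
v_3 = A·v_2 = (-22, -26, -14).

v_3 = (-22, -26, -14)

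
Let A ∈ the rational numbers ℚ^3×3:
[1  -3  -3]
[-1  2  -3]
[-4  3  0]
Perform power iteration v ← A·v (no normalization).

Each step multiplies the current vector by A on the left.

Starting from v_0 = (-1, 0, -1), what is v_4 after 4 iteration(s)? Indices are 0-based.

v_0 = (-1, 0, -1).
v_1 = A·v_0 = (2, 4, 4).
v_2 = A·v_1 = (-22, -6, 4).
v_3 = A·v_2 = (-16, -2, 70).
v_4 = A·v_3 = (-220, -198, 58).

v_4 = (-220, -198, 58)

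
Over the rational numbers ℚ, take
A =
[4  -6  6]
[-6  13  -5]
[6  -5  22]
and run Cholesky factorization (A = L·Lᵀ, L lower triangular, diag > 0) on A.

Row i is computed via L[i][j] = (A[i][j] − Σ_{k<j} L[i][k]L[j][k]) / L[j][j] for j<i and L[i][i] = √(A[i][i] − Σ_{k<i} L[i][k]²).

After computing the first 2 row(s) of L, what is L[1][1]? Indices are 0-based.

Step 1: L[0][0] = √(4) = 2.
  L[1][0] = (-6) / L[0][0] = -3.
Step 2: L[1][1] = √(4) = 2.

L[1][1] = 2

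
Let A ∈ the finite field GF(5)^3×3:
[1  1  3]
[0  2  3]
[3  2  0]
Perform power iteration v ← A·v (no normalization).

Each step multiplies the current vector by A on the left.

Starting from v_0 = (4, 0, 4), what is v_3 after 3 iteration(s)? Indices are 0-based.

v_3 = (0, 1, 2)

v_0 = (4, 0, 4).
v_1 = A·v_0 = (1, 2, 2).
v_2 = A·v_1 = (4, 0, 2).
v_3 = A·v_2 = (0, 1, 2).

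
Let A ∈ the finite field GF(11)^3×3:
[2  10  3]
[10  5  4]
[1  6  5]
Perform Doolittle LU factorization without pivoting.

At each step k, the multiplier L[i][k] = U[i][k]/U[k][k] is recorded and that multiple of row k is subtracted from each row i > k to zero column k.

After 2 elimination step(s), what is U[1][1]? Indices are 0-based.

U[1][1] = 10

k=0: U[0][0]=2
  eliminate (1,0): mult=5, new row 1: (0, 10, 0); set L[1][0]=5
  eliminate (2,0): mult=6, new row 2: (0, 1, 9); set L[2][0]=6
k=1: U[1][1]=10
  eliminate (2,1): mult=10, new row 2: (0, 0, 9); set L[2][1]=10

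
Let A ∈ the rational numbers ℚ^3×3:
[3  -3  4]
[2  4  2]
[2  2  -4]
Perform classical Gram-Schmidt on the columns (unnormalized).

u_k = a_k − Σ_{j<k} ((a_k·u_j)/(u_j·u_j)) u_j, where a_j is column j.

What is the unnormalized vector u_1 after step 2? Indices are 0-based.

Step 1: u_0 = a_0 = (3, 2, 2).
Step 2: u_1 = a_1 − (3/17)·u_0 = (-60/17, 62/17, 28/17).

u_1 = (-60/17, 62/17, 28/17)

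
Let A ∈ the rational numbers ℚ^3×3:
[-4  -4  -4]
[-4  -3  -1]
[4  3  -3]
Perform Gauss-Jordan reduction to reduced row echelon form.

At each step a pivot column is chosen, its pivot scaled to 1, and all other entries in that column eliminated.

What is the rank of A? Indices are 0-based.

step 1: normalize row 0 (÷-4) = (1, 1, 1)
  row 1: subtract -4×row0 = (0, 1, 3)
  row 2: subtract 4×row0 = (0, -1, -7)
step 2: normalize row 1 (÷1) = (0, 1, 3)
  row 0: subtract 1×row1 = (1, 0, -2)
  row 2: subtract -1×row1 = (0, 0, -4)
step 3: normalize row 2 (÷-4) = (0, 0, 1)
  row 0: subtract -2×row2 = (1, 0, 0)
  row 1: subtract 3×row2 = (0, 1, 0)

rank = 3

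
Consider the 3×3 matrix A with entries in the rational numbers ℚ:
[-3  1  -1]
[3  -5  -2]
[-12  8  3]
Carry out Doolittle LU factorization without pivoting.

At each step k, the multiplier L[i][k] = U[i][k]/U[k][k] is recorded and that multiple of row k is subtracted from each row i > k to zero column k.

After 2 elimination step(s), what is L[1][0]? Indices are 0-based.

L[1][0] = -1

[col 0] pivot -3
  R1 -= -1*R0 → (0, -4, -3)  (L[1][0] := -1)
  R2 -= 4*R0 → (0, 4, 7)  (L[2][0] := 4)
[col 1] pivot -4
  R2 -= -1*R1 → (0, 0, 4)  (L[2][1] := -1)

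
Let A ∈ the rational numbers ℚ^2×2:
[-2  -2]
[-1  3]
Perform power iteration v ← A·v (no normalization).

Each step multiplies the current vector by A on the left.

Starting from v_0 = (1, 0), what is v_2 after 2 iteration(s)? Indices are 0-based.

v_0 = (1, 0).
v_1 = A·v_0 = (-2, -1).
v_2 = A·v_1 = (6, -1).

v_2 = (6, -1)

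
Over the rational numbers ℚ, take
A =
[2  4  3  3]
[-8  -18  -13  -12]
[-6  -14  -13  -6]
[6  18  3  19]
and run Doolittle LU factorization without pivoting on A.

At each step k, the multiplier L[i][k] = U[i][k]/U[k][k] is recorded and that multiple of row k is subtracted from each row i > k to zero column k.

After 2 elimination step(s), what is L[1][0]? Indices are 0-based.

L[1][0] = -4

Step 1: pivot at (0,0) is 2.
  row1 ← row1 − (-4)·row0  ⇒  L[1][0]=-4, U row1=(0, -2, -1, 0)
  row2 ← row2 − (-3)·row0  ⇒  L[2][0]=-3, U row2=(0, -2, -4, 3)
  row3 ← row3 − (3)·row0  ⇒  L[3][0]=3, U row3=(0, 6, -6, 10)
Step 2: pivot at (1,1) is -2.
  row2 ← row2 − (1)·row1  ⇒  L[2][1]=1, U row2=(0, 0, -3, 3)
  row3 ← row3 − (-3)·row1  ⇒  L[3][1]=-3, U row3=(0, 0, -9, 10)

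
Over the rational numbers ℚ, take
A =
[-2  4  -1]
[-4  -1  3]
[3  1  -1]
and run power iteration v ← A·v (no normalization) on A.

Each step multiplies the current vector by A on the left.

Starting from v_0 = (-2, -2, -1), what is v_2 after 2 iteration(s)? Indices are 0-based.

v_0 = (-2, -2, -1).
v_1 = A·v_0 = (-3, 7, -7).
v_2 = A·v_1 = (41, -16, 5).

v_2 = (41, -16, 5)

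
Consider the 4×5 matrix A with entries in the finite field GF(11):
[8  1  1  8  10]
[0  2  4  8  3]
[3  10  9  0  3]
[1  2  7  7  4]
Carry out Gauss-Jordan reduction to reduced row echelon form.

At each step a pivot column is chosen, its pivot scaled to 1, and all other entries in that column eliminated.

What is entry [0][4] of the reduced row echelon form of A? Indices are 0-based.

step 1: normalize row 0 (÷8) = (1, 7, 7, 1, 4)
  row 2: subtract 3×row0 = (0, 0, 10, 8, 2)
  row 3: subtract 1×row0 = (0, 6, 0, 6, 0)
step 2: normalize row 1 (÷2) = (0, 1, 2, 4, 7)
  row 0: subtract 7×row1 = (1, 0, 4, 6, 10)
  row 3: subtract 6×row1 = (0, 0, 10, 4, 2)
step 3: normalize row 2 (÷10) = (0, 0, 1, 3, 9)
  row 0: subtract 4×row2 = (1, 0, 0, 5, 7)
  row 1: subtract 2×row2 = (0, 1, 0, 9, 0)
  row 3: subtract 10×row2 = (0, 0, 0, 7, 0)
step 4: normalize row 3 (÷7) = (0, 0, 0, 1, 0)
  row 0: subtract 5×row3 = (1, 0, 0, 0, 7)
  row 1: subtract 9×row3 = (0, 1, 0, 0, 0)
  row 2: subtract 3×row3 = (0, 0, 1, 0, 9)

M[0][4] = 7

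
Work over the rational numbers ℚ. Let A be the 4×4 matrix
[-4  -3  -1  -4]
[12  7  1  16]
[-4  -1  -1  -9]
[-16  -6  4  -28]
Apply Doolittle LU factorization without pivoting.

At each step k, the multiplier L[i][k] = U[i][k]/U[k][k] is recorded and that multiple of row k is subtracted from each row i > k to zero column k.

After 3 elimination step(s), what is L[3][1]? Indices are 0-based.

L[3][1] = -3

k=0: U[0][0]=-4
  eliminate (1,0): mult=-3, new row 1: (0, -2, -2, 4); set L[1][0]=-3
  eliminate (2,0): mult=1, new row 2: (0, 2, 0, -5); set L[2][0]=1
  eliminate (3,0): mult=4, new row 3: (0, 6, 8, -12); set L[3][0]=4
k=1: U[1][1]=-2
  eliminate (2,1): mult=-1, new row 2: (0, 0, -2, -1); set L[2][1]=-1
  eliminate (3,1): mult=-3, new row 3: (0, 0, 2, 0); set L[3][1]=-3
k=2: U[2][2]=-2
  eliminate (3,2): mult=-1, new row 3: (0, 0, 0, -1); set L[3][2]=-1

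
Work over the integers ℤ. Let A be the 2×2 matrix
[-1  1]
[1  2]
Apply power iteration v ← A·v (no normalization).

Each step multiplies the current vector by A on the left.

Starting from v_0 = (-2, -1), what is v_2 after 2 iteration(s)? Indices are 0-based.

v_0 = (-2, -1).
v_1 = A·v_0 = (1, -4).
v_2 = A·v_1 = (-5, -7).

v_2 = (-5, -7)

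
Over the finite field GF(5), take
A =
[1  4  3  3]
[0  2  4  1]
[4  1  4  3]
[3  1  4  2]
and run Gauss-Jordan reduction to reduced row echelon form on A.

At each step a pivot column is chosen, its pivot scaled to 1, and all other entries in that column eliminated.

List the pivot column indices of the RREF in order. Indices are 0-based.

pivot(0,0)=1: scale R0 → (1, 4, 3, 3)
  clear (2,0): R2 −= (4)R0 → (0, 0, 2, 1)
  clear (3,0): R3 −= (3)R0 → (0, 4, 0, 3)
pivot(1,1)=2: scale R1 → (0, 1, 2, 3)
  clear (0,1): R0 −= (4)R1 → (1, 0, 0, 1)
  clear (3,1): R3 −= (4)R1 → (0, 0, 2, 1)
pivot(2,2)=2: scale R2 → (0, 0, 1, 3)
  clear (1,2): R1 −= (2)R2 → (0, 1, 0, 2)
  clear (3,2): R3 −= (2)R2 → (0, 0, 0, 0)
col 3: no nonzero at/below row 3; advance.

pivot columns: 0, 1, 2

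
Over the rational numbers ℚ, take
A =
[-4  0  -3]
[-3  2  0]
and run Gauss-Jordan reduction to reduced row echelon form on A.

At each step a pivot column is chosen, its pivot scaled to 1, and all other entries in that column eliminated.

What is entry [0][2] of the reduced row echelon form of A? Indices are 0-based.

M[0][2] = 3/4

pivot(0,0)=-4: scale R0 → (1, 0, 3/4)
  clear (1,0): R1 −= (-3)R0 → (0, 2, 9/4)
pivot(1,1)=2: scale R1 → (0, 1, 9/8)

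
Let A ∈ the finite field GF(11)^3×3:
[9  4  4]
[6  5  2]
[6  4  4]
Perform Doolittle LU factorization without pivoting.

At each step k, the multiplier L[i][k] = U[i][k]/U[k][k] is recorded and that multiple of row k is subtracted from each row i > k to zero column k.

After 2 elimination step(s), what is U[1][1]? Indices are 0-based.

U[1][1] = 6

[col 0] pivot 9
  R1 -= 8*R0 → (0, 6, 3)  (L[1][0] := 8)
  R2 -= 8*R0 → (0, 5, 5)  (L[2][0] := 8)
[col 1] pivot 6
  R2 -= 10*R1 → (0, 0, 8)  (L[2][1] := 10)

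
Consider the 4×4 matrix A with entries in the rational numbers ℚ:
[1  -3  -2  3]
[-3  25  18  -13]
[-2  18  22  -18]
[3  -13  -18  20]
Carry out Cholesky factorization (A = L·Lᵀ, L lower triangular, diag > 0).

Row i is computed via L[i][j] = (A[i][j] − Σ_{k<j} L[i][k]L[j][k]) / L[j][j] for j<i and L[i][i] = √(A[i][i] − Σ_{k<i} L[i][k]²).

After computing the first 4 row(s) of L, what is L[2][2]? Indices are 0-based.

L[2][2] = 3

Step 1: L[0][0] = √(1) = 1.
  L[1][0] = (-3) / L[0][0] = -3.
Step 2: L[1][1] = √(16) = 4.
  L[2][0] = (-2) / L[0][0] = -2.
  L[2][1] = (12) / L[1][1] = 3.
Step 3: L[2][2] = √(9) = 3.
  L[3][0] = (3) / L[0][0] = 3.
  L[3][1] = (-4) / L[1][1] = -1.
  L[3][2] = (-9) / L[2][2] = -3.
Step 4: L[3][3] = √(1) = 1.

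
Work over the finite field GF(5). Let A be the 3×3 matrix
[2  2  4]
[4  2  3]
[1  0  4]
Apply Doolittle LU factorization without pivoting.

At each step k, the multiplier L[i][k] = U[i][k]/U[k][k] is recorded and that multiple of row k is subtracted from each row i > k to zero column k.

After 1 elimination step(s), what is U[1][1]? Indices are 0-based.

U[1][1] = 3

k=0: U[0][0]=2
  eliminate (1,0): mult=2, new row 1: (0, 3, 0); set L[1][0]=2
  eliminate (2,0): mult=3, new row 2: (0, 4, 2); set L[2][0]=3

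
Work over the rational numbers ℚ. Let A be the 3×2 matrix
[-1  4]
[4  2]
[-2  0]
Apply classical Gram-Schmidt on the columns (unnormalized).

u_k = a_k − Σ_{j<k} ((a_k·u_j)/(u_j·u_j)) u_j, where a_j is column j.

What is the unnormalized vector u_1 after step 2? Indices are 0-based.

u_1 = (88/21, 26/21, 8/21)

Step 1: u_0 = a_0 = (-1, 4, -2).
Step 2: u_1 = a_1 − (4/21)·u_0 = (88/21, 26/21, 8/21).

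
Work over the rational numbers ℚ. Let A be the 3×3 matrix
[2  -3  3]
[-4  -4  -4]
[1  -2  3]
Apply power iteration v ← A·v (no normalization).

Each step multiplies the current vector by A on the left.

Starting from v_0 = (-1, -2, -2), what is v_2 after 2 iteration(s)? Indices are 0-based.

v_2 = (-73, -60, -51)

v_0 = (-1, -2, -2).
v_1 = A·v_0 = (-2, 20, -3).
v_2 = A·v_1 = (-73, -60, -51).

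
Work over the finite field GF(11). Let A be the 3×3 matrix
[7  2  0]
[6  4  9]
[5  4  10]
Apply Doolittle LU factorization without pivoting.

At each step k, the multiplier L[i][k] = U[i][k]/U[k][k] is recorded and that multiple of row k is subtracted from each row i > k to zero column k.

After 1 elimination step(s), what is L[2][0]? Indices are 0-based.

k=0: U[0][0]=7
  eliminate (1,0): mult=4, new row 1: (0, 7, 9); set L[1][0]=4
  eliminate (2,0): mult=7, new row 2: (0, 1, 10); set L[2][0]=7

L[2][0] = 7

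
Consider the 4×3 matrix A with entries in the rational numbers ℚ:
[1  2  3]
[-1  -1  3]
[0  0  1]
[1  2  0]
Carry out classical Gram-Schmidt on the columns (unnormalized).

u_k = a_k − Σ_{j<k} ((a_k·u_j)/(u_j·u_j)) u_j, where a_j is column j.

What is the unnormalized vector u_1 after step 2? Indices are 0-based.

u_1 = (1/3, 2/3, 0, 1/3)

Step 1: u_0 = a_0 = (1, -1, 0, 1).
Step 2: u_1 = a_1 − (5/3)·u_0 = (1/3, 2/3, 0, 1/3).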